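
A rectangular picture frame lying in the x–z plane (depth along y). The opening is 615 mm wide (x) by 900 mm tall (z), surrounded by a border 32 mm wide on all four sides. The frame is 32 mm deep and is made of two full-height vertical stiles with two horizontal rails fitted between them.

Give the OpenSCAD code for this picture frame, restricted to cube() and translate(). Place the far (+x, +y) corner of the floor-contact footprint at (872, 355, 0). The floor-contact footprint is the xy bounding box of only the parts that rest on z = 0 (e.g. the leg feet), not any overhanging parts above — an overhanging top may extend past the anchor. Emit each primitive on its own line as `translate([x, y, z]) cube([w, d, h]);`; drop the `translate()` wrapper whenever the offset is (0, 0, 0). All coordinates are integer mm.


translate([193, 323, 0]) cube([32, 32, 964]);
translate([840, 323, 0]) cube([32, 32, 964]);
translate([225, 323, 0]) cube([615, 32, 32]);
translate([225, 323, 932]) cube([615, 32, 32]);


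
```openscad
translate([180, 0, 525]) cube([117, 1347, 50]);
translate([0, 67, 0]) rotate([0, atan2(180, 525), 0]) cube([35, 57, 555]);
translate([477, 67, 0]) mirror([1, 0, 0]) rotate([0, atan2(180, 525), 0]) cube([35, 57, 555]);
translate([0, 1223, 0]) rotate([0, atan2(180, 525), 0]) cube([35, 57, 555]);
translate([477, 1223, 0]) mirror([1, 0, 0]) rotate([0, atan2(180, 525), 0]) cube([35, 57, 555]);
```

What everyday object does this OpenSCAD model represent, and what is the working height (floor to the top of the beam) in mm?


A sawhorse. The overall height is 575 mm.

A beam across two mirrored pairs of raked legs — a sawhorse. The beam's underside is at z = 525 (matching the legs' vertical rise in atan2(180, 525)) and the beam is 50 mm tall, so its top is at 525 + 50 = 575 mm. The raked legs top out at the beam's underside, so that is the highest point.


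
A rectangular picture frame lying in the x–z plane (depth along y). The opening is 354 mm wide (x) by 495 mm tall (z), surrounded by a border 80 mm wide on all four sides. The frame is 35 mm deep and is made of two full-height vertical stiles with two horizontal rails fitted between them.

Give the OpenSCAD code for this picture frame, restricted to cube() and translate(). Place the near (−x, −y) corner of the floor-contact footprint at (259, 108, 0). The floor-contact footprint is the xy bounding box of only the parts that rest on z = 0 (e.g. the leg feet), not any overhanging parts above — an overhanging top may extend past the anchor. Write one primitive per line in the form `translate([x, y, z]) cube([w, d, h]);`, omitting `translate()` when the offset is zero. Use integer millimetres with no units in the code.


translate([259, 108, 0]) cube([80, 35, 655]);
translate([693, 108, 0]) cube([80, 35, 655]);
translate([339, 108, 0]) cube([354, 35, 80]);
translate([339, 108, 575]) cube([354, 35, 80]);


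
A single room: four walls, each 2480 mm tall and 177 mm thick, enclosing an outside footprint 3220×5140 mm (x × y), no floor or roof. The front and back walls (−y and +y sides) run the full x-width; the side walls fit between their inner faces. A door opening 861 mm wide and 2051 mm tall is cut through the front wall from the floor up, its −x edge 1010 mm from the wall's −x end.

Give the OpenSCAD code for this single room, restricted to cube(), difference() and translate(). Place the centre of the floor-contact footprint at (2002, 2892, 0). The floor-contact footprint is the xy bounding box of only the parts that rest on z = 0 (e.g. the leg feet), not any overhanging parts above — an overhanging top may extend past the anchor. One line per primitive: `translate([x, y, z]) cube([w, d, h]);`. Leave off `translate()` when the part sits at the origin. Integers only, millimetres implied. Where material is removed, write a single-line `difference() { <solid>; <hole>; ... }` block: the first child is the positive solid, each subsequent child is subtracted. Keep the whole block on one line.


difference() { translate([392, 322, 0]) cube([3220, 177, 2480]); translate([1402, 322, 0]) cube([861, 177, 2051]); }
translate([392, 5285, 0]) cube([3220, 177, 2480]);
translate([392, 499, 0]) cube([177, 4786, 2480]);
translate([3435, 499, 0]) cube([177, 4786, 2480]);


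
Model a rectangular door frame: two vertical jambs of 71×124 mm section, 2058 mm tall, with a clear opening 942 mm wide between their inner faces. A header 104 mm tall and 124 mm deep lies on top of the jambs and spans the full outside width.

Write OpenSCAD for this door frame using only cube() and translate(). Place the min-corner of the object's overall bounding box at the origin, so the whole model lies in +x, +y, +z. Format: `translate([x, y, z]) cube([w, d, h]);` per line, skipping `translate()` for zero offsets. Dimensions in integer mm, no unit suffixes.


cube([71, 124, 2058]);
translate([1013, 0, 0]) cube([71, 124, 2058]);
translate([0, 0, 2058]) cube([1084, 124, 104]);


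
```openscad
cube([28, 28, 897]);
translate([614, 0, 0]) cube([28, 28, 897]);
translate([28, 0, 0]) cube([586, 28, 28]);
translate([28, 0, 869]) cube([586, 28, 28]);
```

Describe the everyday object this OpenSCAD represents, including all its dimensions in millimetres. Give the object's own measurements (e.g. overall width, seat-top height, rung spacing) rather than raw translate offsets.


A rectangular picture frame lying in the x–z plane (depth along y). The opening is 586 mm wide (x) by 841 mm tall (z), surrounded by a border 28 mm wide on all four sides. The frame is 28 mm deep and is made of two full-height vertical stiles with two horizontal rails fitted between them.


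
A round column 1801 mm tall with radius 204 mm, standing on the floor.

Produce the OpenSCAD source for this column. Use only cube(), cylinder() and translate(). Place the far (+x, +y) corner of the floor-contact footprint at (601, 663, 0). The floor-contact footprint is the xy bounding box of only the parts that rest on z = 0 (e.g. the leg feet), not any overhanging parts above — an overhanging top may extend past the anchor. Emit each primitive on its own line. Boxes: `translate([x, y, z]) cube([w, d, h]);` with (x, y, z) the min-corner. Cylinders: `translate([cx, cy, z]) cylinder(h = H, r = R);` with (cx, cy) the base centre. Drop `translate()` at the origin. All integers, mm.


translate([397, 459, 0]) cylinder(h = 1801, r = 204);


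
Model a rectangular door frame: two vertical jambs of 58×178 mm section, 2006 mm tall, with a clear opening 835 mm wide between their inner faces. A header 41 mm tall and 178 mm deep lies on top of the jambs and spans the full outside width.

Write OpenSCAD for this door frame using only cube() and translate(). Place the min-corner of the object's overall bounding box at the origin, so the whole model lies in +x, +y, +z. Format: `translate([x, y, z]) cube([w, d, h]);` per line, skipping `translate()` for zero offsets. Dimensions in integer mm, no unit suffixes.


cube([58, 178, 2006]);
translate([893, 0, 0]) cube([58, 178, 2006]);
translate([0, 0, 2006]) cube([951, 178, 41]);


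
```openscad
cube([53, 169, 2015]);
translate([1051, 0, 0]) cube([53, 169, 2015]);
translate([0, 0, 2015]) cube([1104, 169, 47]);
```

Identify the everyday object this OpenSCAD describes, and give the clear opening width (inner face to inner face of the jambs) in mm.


A door frame. The clear opening width is 998 mm.

Two 2015 mm tall posts with a header on top — a door frame. The left jamb is 53 mm wide at x = 0; the right jamb starts at x = 1051. The clear opening is 1051 − 53 = 998 mm.


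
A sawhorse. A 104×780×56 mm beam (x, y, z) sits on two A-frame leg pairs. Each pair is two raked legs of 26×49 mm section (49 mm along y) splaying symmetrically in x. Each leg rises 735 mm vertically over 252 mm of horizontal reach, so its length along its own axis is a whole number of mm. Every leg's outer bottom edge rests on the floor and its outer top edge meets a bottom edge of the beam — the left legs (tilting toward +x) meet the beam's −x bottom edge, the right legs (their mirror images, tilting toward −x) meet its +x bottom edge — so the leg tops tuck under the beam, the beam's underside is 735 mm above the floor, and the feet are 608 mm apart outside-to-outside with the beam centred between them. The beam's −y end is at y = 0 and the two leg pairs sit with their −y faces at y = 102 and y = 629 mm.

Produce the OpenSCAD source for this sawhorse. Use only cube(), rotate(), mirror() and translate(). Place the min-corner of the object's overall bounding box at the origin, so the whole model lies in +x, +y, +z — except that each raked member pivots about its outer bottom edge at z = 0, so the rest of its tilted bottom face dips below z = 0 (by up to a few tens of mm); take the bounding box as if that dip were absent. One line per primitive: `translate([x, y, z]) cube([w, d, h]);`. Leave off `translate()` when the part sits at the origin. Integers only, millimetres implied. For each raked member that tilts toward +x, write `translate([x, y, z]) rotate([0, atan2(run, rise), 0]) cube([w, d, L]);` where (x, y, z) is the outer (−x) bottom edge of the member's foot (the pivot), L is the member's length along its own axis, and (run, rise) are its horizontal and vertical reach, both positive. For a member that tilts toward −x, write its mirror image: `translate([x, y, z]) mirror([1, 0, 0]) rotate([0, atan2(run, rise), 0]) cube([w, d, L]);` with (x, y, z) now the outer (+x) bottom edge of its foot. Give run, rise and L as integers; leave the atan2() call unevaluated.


// leg length = √(252² + 735²) = 777
// right-leg outer foot x = 2·252 + 104 = 608
// beam min-corner = (252, 0, 735)
translate([252, 0, 735]) cube([104, 780, 56]);
translate([0, 102, 0]) rotate([0, atan2(252, 735), 0]) cube([26, 49, 777]);
translate([608, 102, 0]) mirror([1, 0, 0]) rotate([0, atan2(252, 735), 0]) cube([26, 49, 777]);
translate([0, 629, 0]) rotate([0, atan2(252, 735), 0]) cube([26, 49, 777]);
translate([608, 629, 0]) mirror([1, 0, 0]) rotate([0, atan2(252, 735), 0]) cube([26, 49, 777]);


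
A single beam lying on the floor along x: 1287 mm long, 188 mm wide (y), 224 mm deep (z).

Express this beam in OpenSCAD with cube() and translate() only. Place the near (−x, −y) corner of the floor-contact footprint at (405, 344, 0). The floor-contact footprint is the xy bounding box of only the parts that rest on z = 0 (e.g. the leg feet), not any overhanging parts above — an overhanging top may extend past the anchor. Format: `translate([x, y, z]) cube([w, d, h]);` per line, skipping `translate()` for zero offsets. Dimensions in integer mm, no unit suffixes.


translate([405, 344, 0]) cube([1287, 188, 224]);


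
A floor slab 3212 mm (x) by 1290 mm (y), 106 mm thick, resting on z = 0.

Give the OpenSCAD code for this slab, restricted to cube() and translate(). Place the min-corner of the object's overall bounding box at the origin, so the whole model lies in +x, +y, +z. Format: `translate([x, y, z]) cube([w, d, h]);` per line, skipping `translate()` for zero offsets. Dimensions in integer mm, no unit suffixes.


cube([3212, 1290, 106]);


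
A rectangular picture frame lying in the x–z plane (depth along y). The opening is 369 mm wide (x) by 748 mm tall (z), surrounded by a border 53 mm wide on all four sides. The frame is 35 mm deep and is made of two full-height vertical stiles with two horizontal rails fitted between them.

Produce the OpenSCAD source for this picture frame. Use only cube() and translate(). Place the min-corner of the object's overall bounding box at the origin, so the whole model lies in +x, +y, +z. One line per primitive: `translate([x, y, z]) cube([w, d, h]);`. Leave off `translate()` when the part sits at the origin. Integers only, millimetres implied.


cube([53, 35, 854]);
translate([422, 0, 0]) cube([53, 35, 854]);
translate([53, 0, 0]) cube([369, 35, 53]);
translate([53, 0, 801]) cube([369, 35, 53]);


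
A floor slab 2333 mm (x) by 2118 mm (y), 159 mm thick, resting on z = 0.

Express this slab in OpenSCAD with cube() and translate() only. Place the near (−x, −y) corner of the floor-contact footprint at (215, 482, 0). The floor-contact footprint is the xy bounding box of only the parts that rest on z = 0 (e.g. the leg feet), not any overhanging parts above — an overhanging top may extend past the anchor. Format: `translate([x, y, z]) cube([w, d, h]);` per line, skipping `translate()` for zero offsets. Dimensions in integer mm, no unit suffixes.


translate([215, 482, 0]) cube([2333, 2118, 159]);


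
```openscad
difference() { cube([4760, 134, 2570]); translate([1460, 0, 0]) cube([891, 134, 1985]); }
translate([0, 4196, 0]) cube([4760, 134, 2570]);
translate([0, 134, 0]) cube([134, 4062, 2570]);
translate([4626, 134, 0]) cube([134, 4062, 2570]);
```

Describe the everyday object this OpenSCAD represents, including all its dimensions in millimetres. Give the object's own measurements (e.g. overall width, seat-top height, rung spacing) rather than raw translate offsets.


A single room: four walls, each 2570 mm tall and 134 mm thick, enclosing an outside footprint 4760×4330 mm (x × y), no floor or roof. The front and back walls (−y and +y sides) run the full x-width; the side walls fit between their inner faces. A door opening 891 mm wide and 1985 mm tall is cut through the front wall from the floor up, its −x edge 1460 mm from the wall's −x end.


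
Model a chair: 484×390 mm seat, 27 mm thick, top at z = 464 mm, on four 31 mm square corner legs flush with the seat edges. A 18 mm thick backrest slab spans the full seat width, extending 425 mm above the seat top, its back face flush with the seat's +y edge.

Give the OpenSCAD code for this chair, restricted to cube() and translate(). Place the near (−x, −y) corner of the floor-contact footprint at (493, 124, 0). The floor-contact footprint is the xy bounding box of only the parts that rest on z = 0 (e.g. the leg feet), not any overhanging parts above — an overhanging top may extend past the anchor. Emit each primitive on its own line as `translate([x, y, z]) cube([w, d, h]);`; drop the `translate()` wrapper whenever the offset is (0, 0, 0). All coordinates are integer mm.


translate([493, 124, 437]) cube([484, 390, 27]);
translate([493, 124, 0]) cube([31, 31, 437]);
translate([946, 124, 0]) cube([31, 31, 437]);
translate([493, 483, 0]) cube([31, 31, 437]);
translate([946, 483, 0]) cube([31, 31, 437]);
translate([493, 496, 464]) cube([484, 18, 425]);


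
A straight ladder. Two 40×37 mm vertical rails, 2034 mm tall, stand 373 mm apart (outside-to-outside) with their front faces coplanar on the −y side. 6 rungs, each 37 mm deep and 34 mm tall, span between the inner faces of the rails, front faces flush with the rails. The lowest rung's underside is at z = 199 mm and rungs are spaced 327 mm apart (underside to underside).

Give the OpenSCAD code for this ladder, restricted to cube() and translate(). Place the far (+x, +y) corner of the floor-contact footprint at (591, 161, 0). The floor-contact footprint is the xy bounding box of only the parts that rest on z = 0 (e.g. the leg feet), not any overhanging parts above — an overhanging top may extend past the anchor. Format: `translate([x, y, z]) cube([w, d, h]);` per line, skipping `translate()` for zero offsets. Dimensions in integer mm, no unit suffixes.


// rung span = 373 - 2*40 = 293
// rung[k] z = 199 + k*327
translate([218, 124, 0]) cube([40, 37, 2034]);
translate([551, 124, 0]) cube([40, 37, 2034]);
translate([258, 124, 199]) cube([293, 37, 34]);
translate([258, 124, 526]) cube([293, 37, 34]);
translate([258, 124, 853]) cube([293, 37, 34]);
translate([258, 124, 1180]) cube([293, 37, 34]);
translate([258, 124, 1507]) cube([293, 37, 34]);
translate([258, 124, 1834]) cube([293, 37, 34]);


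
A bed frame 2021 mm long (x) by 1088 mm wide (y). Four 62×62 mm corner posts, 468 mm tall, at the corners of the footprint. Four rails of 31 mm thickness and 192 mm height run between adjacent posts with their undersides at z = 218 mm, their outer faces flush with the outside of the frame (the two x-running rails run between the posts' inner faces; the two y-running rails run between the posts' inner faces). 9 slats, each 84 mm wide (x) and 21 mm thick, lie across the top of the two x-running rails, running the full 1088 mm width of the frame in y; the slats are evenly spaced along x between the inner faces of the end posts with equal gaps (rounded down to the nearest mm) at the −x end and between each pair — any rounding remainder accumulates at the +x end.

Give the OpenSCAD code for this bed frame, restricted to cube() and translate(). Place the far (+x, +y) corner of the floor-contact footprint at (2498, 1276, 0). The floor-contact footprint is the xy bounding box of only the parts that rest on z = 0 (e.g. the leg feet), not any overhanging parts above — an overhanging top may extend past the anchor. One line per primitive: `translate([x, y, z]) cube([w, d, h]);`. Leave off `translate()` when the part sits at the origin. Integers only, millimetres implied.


translate([477, 188, 0]) cube([62, 62, 468]);
translate([477, 1214, 0]) cube([62, 62, 468]);
translate([2436, 188, 0]) cube([62, 62, 468]);
translate([2436, 1214, 0]) cube([62, 62, 468]);
translate([539, 188, 218]) cube([1897, 31, 192]);
translate([539, 1245, 218]) cube([1897, 31, 192]);
translate([477, 250, 218]) cube([31, 964, 192]);
translate([2467, 250, 218]) cube([31, 964, 192]);
translate([653, 188, 410]) cube([84, 1088, 21]);
translate([851, 188, 410]) cube([84, 1088, 21]);
translate([1049, 188, 410]) cube([84, 1088, 21]);
translate([1247, 188, 410]) cube([84, 1088, 21]);
translate([1445, 188, 410]) cube([84, 1088, 21]);
translate([1643, 188, 410]) cube([84, 1088, 21]);
translate([1841, 188, 410]) cube([84, 1088, 21]);
translate([2039, 188, 410]) cube([84, 1088, 21]);
translate([2237, 188, 410]) cube([84, 1088, 21]);


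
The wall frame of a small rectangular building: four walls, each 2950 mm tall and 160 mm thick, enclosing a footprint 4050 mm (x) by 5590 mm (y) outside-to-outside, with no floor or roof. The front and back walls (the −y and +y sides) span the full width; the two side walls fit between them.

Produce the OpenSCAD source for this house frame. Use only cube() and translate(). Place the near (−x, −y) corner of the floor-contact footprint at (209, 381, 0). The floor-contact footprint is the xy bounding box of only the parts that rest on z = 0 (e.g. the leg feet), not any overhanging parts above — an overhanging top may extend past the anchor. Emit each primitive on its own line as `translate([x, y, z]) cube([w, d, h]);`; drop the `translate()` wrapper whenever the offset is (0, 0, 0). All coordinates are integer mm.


translate([209, 381, 0]) cube([4050, 160, 2950]);
translate([209, 5811, 0]) cube([4050, 160, 2950]);
translate([209, 541, 0]) cube([160, 5270, 2950]);
translate([4099, 541, 0]) cube([160, 5270, 2950]);


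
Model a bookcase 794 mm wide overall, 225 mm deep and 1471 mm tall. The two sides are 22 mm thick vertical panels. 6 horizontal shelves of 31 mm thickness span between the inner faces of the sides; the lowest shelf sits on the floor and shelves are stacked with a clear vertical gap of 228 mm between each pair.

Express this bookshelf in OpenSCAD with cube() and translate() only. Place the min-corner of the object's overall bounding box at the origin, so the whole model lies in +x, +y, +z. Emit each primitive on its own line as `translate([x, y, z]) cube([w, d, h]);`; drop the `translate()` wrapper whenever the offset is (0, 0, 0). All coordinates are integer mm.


cube([22, 225, 1471]);
translate([772, 0, 0]) cube([22, 225, 1471]);
translate([22, 0, 0]) cube([750, 225, 31]);
translate([22, 0, 259]) cube([750, 225, 31]);
translate([22, 0, 518]) cube([750, 225, 31]);
translate([22, 0, 777]) cube([750, 225, 31]);
translate([22, 0, 1036]) cube([750, 225, 31]);
translate([22, 0, 1295]) cube([750, 225, 31]);


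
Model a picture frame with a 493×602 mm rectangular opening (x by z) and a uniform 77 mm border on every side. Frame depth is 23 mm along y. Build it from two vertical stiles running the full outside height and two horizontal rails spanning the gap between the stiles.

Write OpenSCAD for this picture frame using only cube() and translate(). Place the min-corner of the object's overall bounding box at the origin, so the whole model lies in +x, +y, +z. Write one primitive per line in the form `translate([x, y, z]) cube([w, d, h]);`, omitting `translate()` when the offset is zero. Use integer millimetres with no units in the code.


cube([77, 23, 756]);
translate([570, 0, 0]) cube([77, 23, 756]);
translate([77, 0, 0]) cube([493, 23, 77]);
translate([77, 0, 679]) cube([493, 23, 77]);


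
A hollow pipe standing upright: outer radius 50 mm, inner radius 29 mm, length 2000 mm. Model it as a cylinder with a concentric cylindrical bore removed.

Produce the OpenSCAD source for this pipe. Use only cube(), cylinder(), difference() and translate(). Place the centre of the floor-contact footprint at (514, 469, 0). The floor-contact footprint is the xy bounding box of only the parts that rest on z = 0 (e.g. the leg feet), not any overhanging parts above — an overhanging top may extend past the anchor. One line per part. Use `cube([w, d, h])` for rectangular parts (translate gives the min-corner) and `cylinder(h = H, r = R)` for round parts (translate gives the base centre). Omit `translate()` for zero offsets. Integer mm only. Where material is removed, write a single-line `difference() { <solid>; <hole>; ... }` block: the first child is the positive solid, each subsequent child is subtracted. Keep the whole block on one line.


difference() { translate([514, 469, 0]) cylinder(h = 2000, r = 50); translate([514, 469, 0]) cylinder(h = 2000, r = 29); }


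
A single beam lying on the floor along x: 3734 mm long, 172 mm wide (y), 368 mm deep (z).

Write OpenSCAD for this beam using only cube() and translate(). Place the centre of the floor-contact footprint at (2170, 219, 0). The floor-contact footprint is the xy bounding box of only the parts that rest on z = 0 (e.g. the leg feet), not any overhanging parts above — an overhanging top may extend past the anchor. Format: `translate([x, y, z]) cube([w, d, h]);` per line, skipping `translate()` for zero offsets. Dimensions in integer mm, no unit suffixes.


translate([303, 133, 0]) cube([3734, 172, 368]);


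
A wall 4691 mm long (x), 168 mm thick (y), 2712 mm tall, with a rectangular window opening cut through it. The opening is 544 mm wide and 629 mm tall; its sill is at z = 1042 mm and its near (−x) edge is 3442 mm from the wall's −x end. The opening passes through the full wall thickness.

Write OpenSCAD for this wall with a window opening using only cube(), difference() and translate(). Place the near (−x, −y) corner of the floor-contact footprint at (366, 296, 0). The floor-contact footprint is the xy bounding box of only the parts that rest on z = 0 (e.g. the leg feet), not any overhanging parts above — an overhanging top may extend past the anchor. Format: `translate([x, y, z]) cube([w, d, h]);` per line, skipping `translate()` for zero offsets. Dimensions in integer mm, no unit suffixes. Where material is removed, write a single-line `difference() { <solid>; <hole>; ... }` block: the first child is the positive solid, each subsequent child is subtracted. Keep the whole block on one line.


difference() { translate([366, 296, 0]) cube([4691, 168, 2712]); translate([3808, 296, 1042]) cube([544, 168, 629]); }


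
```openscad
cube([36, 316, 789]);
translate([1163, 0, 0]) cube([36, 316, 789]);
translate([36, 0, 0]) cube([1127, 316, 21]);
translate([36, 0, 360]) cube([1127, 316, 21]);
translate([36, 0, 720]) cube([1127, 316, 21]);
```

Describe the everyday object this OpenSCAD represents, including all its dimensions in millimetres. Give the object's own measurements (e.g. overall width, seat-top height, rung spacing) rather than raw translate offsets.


An open bookshelf. Two side panels, each 36 mm thick, 316 mm deep and 789 mm tall, stand 1199 mm apart (outside-to-outside). Between them sit 3 shelves, each 21 mm thick and 316 mm deep, spanning the full gap between the sides. The bottom shelf rests on the floor (its underside at z = 0) and the clear gap between one shelf's top and the next shelf's underside is 339 mm.


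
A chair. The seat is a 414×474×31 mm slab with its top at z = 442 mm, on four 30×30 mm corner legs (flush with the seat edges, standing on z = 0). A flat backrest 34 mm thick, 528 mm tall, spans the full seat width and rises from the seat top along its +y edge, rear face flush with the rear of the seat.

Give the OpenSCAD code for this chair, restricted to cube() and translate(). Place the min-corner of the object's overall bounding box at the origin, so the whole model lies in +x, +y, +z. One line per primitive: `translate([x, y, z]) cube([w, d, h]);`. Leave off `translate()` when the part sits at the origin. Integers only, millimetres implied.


// leg_h = 442 - 31 = 411
translate([0, 0, 411]) cube([414, 474, 31]);
cube([30, 30, 411]);
translate([384, 0, 0]) cube([30, 30, 411]);
translate([0, 444, 0]) cube([30, 30, 411]);
translate([384, 444, 0]) cube([30, 30, 411]);
translate([0, 440, 442]) cube([414, 34, 528]);


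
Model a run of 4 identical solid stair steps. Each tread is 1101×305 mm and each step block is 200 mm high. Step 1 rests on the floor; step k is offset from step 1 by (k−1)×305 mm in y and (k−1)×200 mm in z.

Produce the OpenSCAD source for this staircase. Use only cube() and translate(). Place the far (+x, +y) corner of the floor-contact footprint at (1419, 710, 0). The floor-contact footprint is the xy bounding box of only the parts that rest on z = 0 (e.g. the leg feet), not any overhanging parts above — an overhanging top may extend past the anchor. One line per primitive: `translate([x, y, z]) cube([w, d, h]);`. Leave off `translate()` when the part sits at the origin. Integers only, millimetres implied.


translate([318, 405, 0]) cube([1101, 305, 200]);
translate([318, 710, 200]) cube([1101, 305, 200]);
translate([318, 1015, 400]) cube([1101, 305, 200]);
translate([318, 1320, 600]) cube([1101, 305, 200]);


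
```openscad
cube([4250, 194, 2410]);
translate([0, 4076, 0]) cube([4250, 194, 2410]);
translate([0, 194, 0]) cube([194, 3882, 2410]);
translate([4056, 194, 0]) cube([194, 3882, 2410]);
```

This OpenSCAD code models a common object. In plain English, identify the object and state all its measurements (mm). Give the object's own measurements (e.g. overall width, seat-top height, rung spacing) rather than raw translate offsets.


The wall frame of a small rectangular building: four walls, each 2410 mm tall and 194 mm thick, enclosing a footprint 4250 mm (x) by 4270 mm (y) outside-to-outside, with no floor or roof. The front and back walls (the −y and +y sides) span the full width; the two side walls fit between them.


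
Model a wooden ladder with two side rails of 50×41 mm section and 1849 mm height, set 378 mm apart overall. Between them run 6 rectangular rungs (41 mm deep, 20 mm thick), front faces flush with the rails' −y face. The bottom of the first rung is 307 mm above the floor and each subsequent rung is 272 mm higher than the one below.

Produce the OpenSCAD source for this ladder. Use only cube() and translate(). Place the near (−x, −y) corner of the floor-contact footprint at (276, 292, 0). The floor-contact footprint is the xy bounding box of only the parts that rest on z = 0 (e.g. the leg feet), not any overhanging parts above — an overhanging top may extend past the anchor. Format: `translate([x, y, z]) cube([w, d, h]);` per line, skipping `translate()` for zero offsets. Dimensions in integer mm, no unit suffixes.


translate([276, 292, 0]) cube([50, 41, 1849]);
translate([604, 292, 0]) cube([50, 41, 1849]);
translate([326, 292, 307]) cube([278, 41, 20]);
translate([326, 292, 579]) cube([278, 41, 20]);
translate([326, 292, 851]) cube([278, 41, 20]);
translate([326, 292, 1123]) cube([278, 41, 20]);
translate([326, 292, 1395]) cube([278, 41, 20]);
translate([326, 292, 1667]) cube([278, 41, 20]);


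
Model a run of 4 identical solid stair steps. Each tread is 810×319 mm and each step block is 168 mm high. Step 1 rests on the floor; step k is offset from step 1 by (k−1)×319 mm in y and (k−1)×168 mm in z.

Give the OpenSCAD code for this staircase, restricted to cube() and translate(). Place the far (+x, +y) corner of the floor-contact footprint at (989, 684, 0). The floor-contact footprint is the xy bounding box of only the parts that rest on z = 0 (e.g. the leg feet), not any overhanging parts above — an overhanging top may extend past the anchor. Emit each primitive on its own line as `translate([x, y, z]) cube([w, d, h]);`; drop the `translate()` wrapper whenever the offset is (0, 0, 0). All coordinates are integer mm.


translate([179, 365, 0]) cube([810, 319, 168]);
translate([179, 684, 168]) cube([810, 319, 168]);
translate([179, 1003, 336]) cube([810, 319, 168]);
translate([179, 1322, 504]) cube([810, 319, 168]);


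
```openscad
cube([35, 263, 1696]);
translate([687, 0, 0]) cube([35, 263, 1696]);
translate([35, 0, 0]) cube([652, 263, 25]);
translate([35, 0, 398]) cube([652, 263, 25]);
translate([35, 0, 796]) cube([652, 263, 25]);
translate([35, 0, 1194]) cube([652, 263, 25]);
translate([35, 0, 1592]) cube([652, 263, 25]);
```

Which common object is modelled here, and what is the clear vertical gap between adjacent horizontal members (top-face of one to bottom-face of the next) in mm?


A bookshelf. The clear shelf gap is 373 mm.

Two tall side panels with 5 horizontal boards between them — a bookshelf. The first two shelf undersides are at z = 0 and z = 398; with shelf thickness 25, the clear gap is 398 − 0 − 25 = 373 mm.


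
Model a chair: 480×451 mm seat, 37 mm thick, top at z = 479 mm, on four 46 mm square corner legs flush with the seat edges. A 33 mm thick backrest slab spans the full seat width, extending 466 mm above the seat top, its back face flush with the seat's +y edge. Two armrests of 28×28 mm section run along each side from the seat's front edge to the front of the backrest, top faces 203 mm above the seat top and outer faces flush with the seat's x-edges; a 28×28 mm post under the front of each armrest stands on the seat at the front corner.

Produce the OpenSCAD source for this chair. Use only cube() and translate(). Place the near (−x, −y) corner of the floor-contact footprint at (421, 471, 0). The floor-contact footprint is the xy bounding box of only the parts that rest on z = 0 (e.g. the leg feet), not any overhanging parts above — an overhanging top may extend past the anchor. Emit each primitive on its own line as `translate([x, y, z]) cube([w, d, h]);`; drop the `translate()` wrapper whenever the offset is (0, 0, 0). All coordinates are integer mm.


// leg_h = 479 - 37 = 442
// arm post h = 203 - 28 = 175
translate([421, 471, 442]) cube([480, 451, 37]);
translate([421, 471, 0]) cube([46, 46, 442]);
translate([855, 471, 0]) cube([46, 46, 442]);
translate([421, 876, 0]) cube([46, 46, 442]);
translate([855, 876, 0]) cube([46, 46, 442]);
translate([421, 889, 479]) cube([480, 33, 466]);
translate([421, 471, 654]) cube([28, 418, 28]);
translate([873, 471, 654]) cube([28, 418, 28]);
translate([421, 471, 479]) cube([28, 28, 175]);
translate([873, 471, 479]) cube([28, 28, 175]);


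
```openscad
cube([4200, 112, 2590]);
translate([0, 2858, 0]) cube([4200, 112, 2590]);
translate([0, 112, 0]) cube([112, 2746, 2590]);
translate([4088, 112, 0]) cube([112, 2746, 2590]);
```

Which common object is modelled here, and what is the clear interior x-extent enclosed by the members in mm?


A house (or room) frame. The interior width is 3976 mm.

Four 2590 mm walls enclosing a rectangle with no floor or roof — a room or house frame. Outside width is 4200 mm and wall thickness is 112 mm, so the interior width is 4200 − 2 × 112 = 3976 mm.


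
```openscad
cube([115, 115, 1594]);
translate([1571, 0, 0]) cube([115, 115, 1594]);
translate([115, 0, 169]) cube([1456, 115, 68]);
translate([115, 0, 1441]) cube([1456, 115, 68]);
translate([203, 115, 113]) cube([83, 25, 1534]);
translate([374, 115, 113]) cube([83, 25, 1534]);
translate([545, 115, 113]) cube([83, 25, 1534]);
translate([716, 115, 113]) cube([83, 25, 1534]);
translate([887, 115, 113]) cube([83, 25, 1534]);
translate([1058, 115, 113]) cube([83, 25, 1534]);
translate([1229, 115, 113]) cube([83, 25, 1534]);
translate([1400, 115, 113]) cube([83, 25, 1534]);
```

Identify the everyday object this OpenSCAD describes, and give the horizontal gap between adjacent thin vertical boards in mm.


A fence section. The picket gap is 88 mm.

Two posts, two rails, 8 pickets — a fence section. Span 1456 mm holds 8 pickets of 83 mm with 9 equal gaps: ⌊(1456 − 8·83) / 9⌋ = 88 mm.


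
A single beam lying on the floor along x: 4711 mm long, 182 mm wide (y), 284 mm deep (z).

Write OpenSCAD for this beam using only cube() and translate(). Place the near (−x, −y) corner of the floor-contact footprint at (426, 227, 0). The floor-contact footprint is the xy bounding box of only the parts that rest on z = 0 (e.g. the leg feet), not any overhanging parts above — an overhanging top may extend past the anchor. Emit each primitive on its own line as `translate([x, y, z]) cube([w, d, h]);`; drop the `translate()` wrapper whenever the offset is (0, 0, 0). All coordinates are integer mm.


translate([426, 227, 0]) cube([4711, 182, 284]);


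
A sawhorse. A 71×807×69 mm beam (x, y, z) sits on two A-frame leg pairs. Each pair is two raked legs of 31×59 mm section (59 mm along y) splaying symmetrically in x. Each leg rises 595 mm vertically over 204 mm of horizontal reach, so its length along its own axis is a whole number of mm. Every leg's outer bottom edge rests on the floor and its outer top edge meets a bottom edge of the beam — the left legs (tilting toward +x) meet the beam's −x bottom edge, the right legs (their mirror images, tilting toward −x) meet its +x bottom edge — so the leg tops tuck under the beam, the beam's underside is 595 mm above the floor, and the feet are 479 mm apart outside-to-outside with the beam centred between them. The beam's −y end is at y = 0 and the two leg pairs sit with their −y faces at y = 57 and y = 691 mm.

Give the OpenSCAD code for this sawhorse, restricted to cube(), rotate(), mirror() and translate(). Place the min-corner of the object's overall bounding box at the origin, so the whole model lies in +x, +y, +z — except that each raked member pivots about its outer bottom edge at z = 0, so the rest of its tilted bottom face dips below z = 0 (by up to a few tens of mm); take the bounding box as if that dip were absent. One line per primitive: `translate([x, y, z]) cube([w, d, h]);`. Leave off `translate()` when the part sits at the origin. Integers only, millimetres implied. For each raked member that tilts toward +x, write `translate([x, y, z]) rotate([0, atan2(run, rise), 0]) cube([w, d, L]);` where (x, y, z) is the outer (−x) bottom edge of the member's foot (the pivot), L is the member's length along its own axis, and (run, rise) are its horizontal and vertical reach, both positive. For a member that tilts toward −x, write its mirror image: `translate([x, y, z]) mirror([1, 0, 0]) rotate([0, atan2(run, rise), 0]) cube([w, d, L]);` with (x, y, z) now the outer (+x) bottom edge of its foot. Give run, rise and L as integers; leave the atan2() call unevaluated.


translate([204, 0, 595]) cube([71, 807, 69]);
translate([0, 57, 0]) rotate([0, atan2(204, 595), 0]) cube([31, 59, 629]);
translate([479, 57, 0]) mirror([1, 0, 0]) rotate([0, atan2(204, 595), 0]) cube([31, 59, 629]);
translate([0, 691, 0]) rotate([0, atan2(204, 595), 0]) cube([31, 59, 629]);
translate([479, 691, 0]) mirror([1, 0, 0]) rotate([0, atan2(204, 595), 0]) cube([31, 59, 629]);


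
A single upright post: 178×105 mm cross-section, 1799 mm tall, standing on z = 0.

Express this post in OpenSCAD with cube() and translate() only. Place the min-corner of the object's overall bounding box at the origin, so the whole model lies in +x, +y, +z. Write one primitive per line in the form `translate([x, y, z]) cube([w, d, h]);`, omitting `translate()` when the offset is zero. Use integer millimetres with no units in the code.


cube([178, 105, 1799]);


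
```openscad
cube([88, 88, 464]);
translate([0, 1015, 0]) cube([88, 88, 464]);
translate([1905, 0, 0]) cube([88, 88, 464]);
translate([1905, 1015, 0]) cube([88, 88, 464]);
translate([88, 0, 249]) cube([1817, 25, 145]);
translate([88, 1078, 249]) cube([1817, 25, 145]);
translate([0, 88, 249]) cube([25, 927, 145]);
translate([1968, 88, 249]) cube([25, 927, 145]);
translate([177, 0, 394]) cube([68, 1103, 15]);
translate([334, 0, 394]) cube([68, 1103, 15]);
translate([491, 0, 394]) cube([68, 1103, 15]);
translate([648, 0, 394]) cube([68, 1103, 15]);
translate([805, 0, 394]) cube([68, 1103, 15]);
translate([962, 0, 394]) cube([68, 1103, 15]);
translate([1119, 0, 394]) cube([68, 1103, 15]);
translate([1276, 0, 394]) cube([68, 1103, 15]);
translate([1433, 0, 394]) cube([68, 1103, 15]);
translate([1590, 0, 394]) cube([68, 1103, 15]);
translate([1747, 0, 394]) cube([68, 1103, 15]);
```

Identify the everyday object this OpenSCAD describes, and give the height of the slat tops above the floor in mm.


A bed frame. The slat-top height is 409 mm.

Four posts, four rails, and a row of slats — a bed frame. Slats sit on the rails at z = 249 + 145 = 394; with slat thickness 15, the top is 409 mm.


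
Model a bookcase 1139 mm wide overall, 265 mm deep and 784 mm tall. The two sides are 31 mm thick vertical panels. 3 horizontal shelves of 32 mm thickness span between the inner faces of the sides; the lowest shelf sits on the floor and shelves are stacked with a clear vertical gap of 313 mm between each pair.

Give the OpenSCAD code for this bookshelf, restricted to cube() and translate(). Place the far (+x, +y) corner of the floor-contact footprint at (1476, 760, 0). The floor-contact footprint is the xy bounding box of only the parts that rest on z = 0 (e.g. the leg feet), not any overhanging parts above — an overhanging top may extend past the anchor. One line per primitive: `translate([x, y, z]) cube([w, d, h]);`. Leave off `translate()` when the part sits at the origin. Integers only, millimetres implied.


translate([337, 495, 0]) cube([31, 265, 784]);
translate([1445, 495, 0]) cube([31, 265, 784]);
translate([368, 495, 0]) cube([1077, 265, 32]);
translate([368, 495, 345]) cube([1077, 265, 32]);
translate([368, 495, 690]) cube([1077, 265, 32]);


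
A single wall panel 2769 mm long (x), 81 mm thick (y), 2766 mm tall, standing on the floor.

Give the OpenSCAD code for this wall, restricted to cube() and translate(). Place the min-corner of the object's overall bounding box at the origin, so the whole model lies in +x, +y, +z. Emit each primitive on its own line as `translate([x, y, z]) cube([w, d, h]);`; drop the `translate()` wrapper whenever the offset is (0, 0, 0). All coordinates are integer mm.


cube([2769, 81, 2766]);


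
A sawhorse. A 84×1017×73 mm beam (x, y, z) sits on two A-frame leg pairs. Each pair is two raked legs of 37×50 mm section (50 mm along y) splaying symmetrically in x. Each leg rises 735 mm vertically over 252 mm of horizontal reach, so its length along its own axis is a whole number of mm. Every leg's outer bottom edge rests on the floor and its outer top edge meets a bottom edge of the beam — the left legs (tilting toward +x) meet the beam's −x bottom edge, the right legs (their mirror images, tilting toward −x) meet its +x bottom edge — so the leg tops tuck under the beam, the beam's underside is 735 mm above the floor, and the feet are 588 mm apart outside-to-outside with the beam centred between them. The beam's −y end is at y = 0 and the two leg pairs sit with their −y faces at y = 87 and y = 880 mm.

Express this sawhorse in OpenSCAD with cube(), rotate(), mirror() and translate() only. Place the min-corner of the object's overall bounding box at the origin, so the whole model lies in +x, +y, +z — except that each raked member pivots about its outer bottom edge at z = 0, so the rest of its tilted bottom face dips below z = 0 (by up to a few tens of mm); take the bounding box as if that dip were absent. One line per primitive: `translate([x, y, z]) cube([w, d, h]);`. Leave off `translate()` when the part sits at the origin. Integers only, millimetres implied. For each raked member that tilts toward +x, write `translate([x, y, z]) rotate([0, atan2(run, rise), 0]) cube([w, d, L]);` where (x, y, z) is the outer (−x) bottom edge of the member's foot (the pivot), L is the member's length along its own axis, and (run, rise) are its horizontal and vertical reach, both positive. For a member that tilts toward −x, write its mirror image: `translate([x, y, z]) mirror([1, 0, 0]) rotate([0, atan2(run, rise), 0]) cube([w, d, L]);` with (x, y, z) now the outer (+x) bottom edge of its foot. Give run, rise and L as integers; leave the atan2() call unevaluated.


// leg length = √(252² + 735²) = 777
// right-leg outer foot x = 2·252 + 84 = 588
// beam min-corner = (252, 0, 735)
translate([252, 0, 735]) cube([84, 1017, 73]);
translate([0, 87, 0]) rotate([0, atan2(252, 735), 0]) cube([37, 50, 777]);
translate([588, 87, 0]) mirror([1, 0, 0]) rotate([0, atan2(252, 735), 0]) cube([37, 50, 777]);
translate([0, 880, 0]) rotate([0, atan2(252, 735), 0]) cube([37, 50, 777]);
translate([588, 880, 0]) mirror([1, 0, 0]) rotate([0, atan2(252, 735), 0]) cube([37, 50, 777]);
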